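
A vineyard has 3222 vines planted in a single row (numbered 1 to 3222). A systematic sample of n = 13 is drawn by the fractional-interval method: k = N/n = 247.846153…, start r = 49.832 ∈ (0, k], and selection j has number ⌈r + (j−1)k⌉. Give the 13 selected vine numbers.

50, 298, 546, 794, 1042, 1290, 1537, 1785, 2033, 2281, 2529, 2777, 3024

j=1: r + 0k = 49.832 → ⌈·⌉ = 50
j=2: r + 1k = 297.678153… → ⌈·⌉ = 298
j=3: r + 2k = 545.524307… → ⌈·⌉ = 546
j=4: r + 3k = 793.370461… → ⌈·⌉ = 794
j=5: r + 4k = 1041.216615… → ⌈·⌉ = 1042
j=6: r + 5k = 1289.062769… → ⌈·⌉ = 1290
j=7: r + 6k = 1536.908923… → ⌈·⌉ = 1537
j=8: r + 7k = 1784.755076… → ⌈·⌉ = 1785
j=9: r + 8k = 2032.601230… → ⌈·⌉ = 2033
j=10: r + 9k = 2280.447384… → ⌈·⌉ = 2281
j=11: r + 10k = 2528.293538… → ⌈·⌉ = 2529
j=12: r + 11k = 2776.139692… → ⌈·⌉ = 2777
j=13: r + 12k = 3023.985846… → ⌈·⌉ = 3024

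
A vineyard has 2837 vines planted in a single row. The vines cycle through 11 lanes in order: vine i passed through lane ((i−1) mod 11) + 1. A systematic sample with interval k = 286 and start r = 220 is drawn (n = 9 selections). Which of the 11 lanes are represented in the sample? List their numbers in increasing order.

11

Consecutive selections differ by k = 286, so their lane numbers differ by 286 mod 11 = 0.
gcd(286, 11) = 11, so the sample visits 11/11 = 1 distinct residues mod 11.
Start 220 is lane 11; the lanes hit are 11.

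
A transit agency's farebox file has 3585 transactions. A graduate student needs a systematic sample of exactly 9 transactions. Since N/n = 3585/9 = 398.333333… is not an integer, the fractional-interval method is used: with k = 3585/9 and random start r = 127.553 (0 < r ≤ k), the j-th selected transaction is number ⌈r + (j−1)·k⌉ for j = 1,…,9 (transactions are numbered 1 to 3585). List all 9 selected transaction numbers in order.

128, 526, 925, 1323, 1721, 2120, 2518, 2916, 3315

j=1: r + 0k = 127.553 → ⌈·⌉ = 128
j=2: r + 1k = 525.886333… → ⌈·⌉ = 526
j=3: r + 2k = 924.219666… → ⌈·⌉ = 925
j=4: r + 3k = 1322.553 → ⌈·⌉ = 1323
j=5: r + 4k = 1720.886333… → ⌈·⌉ = 1721
j=6: r + 5k = 2119.219666… → ⌈·⌉ = 2120
j=7: r + 6k = 2517.553 → ⌈·⌉ = 2518
j=8: r + 7k = 2915.886333… → ⌈·⌉ = 2916
j=9: r + 8k = 3314.219666… → ⌈·⌉ = 3315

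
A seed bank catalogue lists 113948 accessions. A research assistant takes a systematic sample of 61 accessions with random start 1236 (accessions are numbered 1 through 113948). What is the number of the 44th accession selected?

k = 113948/61 = 1868
44th selection = r + (44−1)·k = 1236 + 43×1868 = 1236 + 80324 = 81560

81560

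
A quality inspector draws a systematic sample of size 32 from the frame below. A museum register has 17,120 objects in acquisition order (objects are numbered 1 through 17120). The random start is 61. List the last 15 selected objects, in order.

9156, 9691, 10226, 10761, 11296, 11831, 12366, 12901, 13436, 13971, 14506, 15041, 15576, 16111, 16646

k = N/n = 17120/32 = 535
18th selection = 61 + 17×535 = 9156
19th: 9156 + 535 = 9691
20th: 9691 + 535 = 10226
21st: 10226 + 535 = 10761
22nd: 10761 + 535 = 11296
23rd: 11296 + 535 = 11831
24th: 11831 + 535 = 12366
25th: 12366 + 535 = 12901
26th: 12901 + 535 = 13436
27th: 13436 + 535 = 13971
28th: 13971 + 535 = 14506
29th: 14506 + 535 = 15041
30th: 15041 + 535 = 15576
31st: 15576 + 535 = 16111
32nd: 16111 + 535 = 16646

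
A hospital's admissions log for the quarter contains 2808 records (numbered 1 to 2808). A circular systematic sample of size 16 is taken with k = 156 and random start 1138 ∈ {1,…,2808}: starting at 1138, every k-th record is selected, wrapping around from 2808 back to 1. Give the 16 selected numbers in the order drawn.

Selection 1: 1138
Selection 2: 1138 + 156 = 1294
Selection 3: 1294 + 156 = 1450
Selection 4: 1450 + 156 = 1606
Selection 5: 1606 + 156 = 1762
Selection 6: 1762 + 156 = 1918
Selection 7: 1918 + 156 = 2074
Selection 8: 2074 + 156 = 2230
Selection 9: 2230 + 156 = 2386
Selection 10: 2386 + 156 = 2542
Selection 11: 2542 + 156 = 2698
Selection 12: 2698 + 156 = 2854 → 2854 − 2808 = 46
Selection 13: 46 + 156 = 202
Selection 14: 202 + 156 = 358
Selection 15: 358 + 156 = 514
Selection 16: 514 + 156 = 670

1138, 1294, 1450, 1606, 1762, 1918, 2074, 2230, 2386, 2542, 2698, 46, 202, 358, 514, 670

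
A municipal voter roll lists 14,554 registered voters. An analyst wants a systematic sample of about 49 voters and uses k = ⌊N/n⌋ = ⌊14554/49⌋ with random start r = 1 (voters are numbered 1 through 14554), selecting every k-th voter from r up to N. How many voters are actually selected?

k = ⌊14554/49⌋ = 297
Achieved size = ⌊(14554 − 1)/297⌋ + 1 = ⌊14553/297⌋ + 1 = 49 + 1 = 50
(last selection: 1 + 49×297 = 14554 ≤ 14554; next would be 14851 > 14554)

50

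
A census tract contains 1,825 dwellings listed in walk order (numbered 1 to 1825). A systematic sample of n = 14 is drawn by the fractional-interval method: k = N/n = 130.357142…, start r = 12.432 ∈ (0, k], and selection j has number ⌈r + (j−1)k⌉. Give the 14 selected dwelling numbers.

j=1: r + 0k = 12.432 → ⌈·⌉ = 13
j=2: r + 1k = 142.789142… → ⌈·⌉ = 143
j=3: r + 2k = 273.146285… → ⌈·⌉ = 274
j=4: r + 3k = 403.503428… → ⌈·⌉ = 404
j=5: r + 4k = 533.860571… → ⌈·⌉ = 534
j=6: r + 5k = 664.217714… → ⌈·⌉ = 665
j=7: r + 6k = 794.574857… → ⌈·⌉ = 795
j=8: r + 7k = 924.932 → ⌈·⌉ = 925
j=9: r + 8k = 1055.289142… → ⌈·⌉ = 1056
j=10: r + 9k = 1185.646285… → ⌈·⌉ = 1186
j=11: r + 10k = 1316.003428… → ⌈·⌉ = 1317
j=12: r + 11k = 1446.360571… → ⌈·⌉ = 1447
j=13: r + 12k = 1576.717714… → ⌈·⌉ = 1577
j=14: r + 13k = 1707.074857… → ⌈·⌉ = 1708

13, 143, 274, 404, 534, 665, 795, 925, 1056, 1186, 1317, 1447, 1577, 1708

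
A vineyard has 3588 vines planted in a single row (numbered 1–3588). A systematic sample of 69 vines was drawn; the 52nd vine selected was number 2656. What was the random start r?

k = 3588/69 = 52
r = 2656 − (52−1)×52 = 2656 − 2652 = 4

4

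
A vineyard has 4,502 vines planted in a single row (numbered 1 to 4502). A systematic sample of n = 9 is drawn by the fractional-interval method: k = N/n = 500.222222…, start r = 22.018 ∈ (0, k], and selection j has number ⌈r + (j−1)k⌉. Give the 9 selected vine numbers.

23, 523, 1023, 1523, 2023, 2524, 3024, 3524, 4024

j=1: r + 0k = 22.018 → ⌈·⌉ = 23
j=2: r + 1k = 522.240222… → ⌈·⌉ = 523
j=3: r + 2k = 1022.462444… → ⌈·⌉ = 1023
j=4: r + 3k = 1522.684666… → ⌈·⌉ = 1523
j=5: r + 4k = 2022.906888… → ⌈·⌉ = 2023
j=6: r + 5k = 2523.129111… → ⌈·⌉ = 2524
j=7: r + 6k = 3023.351333… → ⌈·⌉ = 3024
j=8: r + 7k = 3523.573555… → ⌈·⌉ = 3524
j=9: r + 8k = 4023.795777… → ⌈·⌉ = 4024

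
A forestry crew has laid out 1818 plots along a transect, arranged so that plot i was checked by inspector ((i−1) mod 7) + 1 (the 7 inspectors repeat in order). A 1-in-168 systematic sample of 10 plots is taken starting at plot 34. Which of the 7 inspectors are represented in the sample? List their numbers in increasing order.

6

Consecutive selections differ by k = 168, so their inspector numbers differ by 168 mod 7 = 0.
gcd(168, 7) = 7, so the sample visits 7/7 = 1 distinct residues mod 7.
Start 34 is inspector 6; the inspectors hit are 6.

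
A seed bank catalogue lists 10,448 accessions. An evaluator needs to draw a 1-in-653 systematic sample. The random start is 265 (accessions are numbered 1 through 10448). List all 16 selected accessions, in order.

265, 918, 1571, 2224, 2877, 3530, 4183, 4836, 5489, 6142, 6795, 7448, 8101, 8754, 9407, 10060

accession 1: 265
accession 2: 265 + 653 = 918
accession 3: 918 + 653 = 1571
accession 4: 1571 + 653 = 2224
accession 5: 2224 + 653 = 2877
accession 6: 2877 + 653 = 3530
accession 7: 3530 + 653 = 4183
accession 8: 4183 + 653 = 4836
accession 9: 4836 + 653 = 5489
accession 10: 5489 + 653 = 6142
accession 11: 6142 + 653 = 6795
accession 12: 6795 + 653 = 7448
accession 13: 7448 + 653 = 8101
accession 14: 8101 + 653 = 8754
accession 15: 8754 + 653 = 9407
accession 16: 9407 + 653 = 10060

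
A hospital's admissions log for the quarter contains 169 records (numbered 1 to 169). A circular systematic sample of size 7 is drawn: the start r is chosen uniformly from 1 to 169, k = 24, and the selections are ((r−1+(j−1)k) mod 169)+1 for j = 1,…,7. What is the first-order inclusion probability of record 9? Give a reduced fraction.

7/169

For each position j, as r ranges over 1…169 the j-th selection hits every record exactly once, so record 9 is selected for exactly 7 of the 169 starts.
Inclusion probability = 7/169.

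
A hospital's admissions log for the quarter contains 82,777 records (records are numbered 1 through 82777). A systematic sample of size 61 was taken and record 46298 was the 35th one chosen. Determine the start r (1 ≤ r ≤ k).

k = 82777/61 = 1357
r = 46298 − (35−1)×1357 = 46298 − 46138 = 160

160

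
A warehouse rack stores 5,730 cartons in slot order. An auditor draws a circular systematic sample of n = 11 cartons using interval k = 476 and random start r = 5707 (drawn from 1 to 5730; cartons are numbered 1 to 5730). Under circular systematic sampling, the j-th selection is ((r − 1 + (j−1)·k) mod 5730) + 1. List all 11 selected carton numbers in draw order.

Selection 1: 5707
Selection 2: 5707 + 476 = 6183 → 6183 − 5730 = 453
Selection 3: 453 + 476 = 929
Selection 4: 929 + 476 = 1405
Selection 5: 1405 + 476 = 1881
Selection 6: 1881 + 476 = 2357
Selection 7: 2357 + 476 = 2833
Selection 8: 2833 + 476 = 3309
Selection 9: 3309 + 476 = 3785
Selection 10: 3785 + 476 = 4261
Selection 11: 4261 + 476 = 4737

5707, 453, 929, 1405, 1881, 2357, 2833, 3309, 3785, 4261, 4737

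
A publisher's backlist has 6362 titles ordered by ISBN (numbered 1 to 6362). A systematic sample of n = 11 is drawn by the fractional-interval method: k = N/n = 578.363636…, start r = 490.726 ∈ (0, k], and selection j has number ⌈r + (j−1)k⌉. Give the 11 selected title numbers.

j=1: r + 0k = 490.726 → ⌈·⌉ = 491
j=2: r + 1k = 1069.089636… → ⌈·⌉ = 1070
j=3: r + 2k = 1647.453272… → ⌈·⌉ = 1648
j=4: r + 3k = 2225.816909… → ⌈·⌉ = 2226
j=5: r + 4k = 2804.180545… → ⌈·⌉ = 2805
j=6: r + 5k = 3382.544181… → ⌈·⌉ = 3383
j=7: r + 6k = 3960.907818… → ⌈·⌉ = 3961
j=8: r + 7k = 4539.271454… → ⌈·⌉ = 4540
j=9: r + 8k = 5117.635090… → ⌈·⌉ = 5118
j=10: r + 9k = 5695.998727… → ⌈·⌉ = 5696
j=11: r + 10k = 6274.362363… → ⌈·⌉ = 6275

491, 1070, 1648, 2226, 2805, 3383, 3961, 4540, 5118, 5696, 6275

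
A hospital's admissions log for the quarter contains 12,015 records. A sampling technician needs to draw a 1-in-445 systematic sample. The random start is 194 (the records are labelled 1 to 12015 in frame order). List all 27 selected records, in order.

194, 639, 1084, 1529, 1974, 2419, 2864, 3309, 3754, 4199, 4644, 5089, 5534, 5979, 6424, 6869, 7314, 7759, 8204, 8649, 9094, 9539, 9984, 10429, 10874, 11319, 11764

record 1: 194
record 2: 194 + 445 = 639
record 3: 639 + 445 = 1084
record 4: 1084 + 445 = 1529
record 5: 1529 + 445 = 1974
record 6: 1974 + 445 = 2419
record 7: 2419 + 445 = 2864
record 8: 2864 + 445 = 3309
record 9: 3309 + 445 = 3754
record 10: 3754 + 445 = 4199
record 11: 4199 + 445 = 4644
record 12: 4644 + 445 = 5089
record 13: 5089 + 445 = 5534
record 14: 5534 + 445 = 5979
record 15: 5979 + 445 = 6424
record 16: 6424 + 445 = 6869
record 17: 6869 + 445 = 7314
record 18: 7314 + 445 = 7759
record 19: 7759 + 445 = 8204
record 20: 8204 + 445 = 8649
record 21: 8649 + 445 = 9094
record 22: 9094 + 445 = 9539
record 23: 9539 + 445 = 9984
record 24: 9984 + 445 = 10429
record 25: 10429 + 445 = 10874
record 26: 10874 + 445 = 11319
record 27: 11319 + 445 = 11764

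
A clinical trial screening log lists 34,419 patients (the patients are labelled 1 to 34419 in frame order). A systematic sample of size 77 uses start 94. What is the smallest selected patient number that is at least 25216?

25573

k = 34419/77 = 447
Steps past start: ⌈(25216 − 94)/447⌉ = ⌈25122/447⌉ = 57
Selected patient: 94 + 57×447 = 25573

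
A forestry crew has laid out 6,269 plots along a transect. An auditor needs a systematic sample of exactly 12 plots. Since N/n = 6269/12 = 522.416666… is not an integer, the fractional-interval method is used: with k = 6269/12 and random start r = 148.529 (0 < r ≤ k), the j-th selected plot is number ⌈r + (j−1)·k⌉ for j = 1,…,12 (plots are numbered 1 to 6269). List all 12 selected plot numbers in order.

j=1: r + 0k = 148.529 → ⌈·⌉ = 149
j=2: r + 1k = 670.945666… → ⌈·⌉ = 671
j=3: r + 2k = 1193.362333… → ⌈·⌉ = 1194
j=4: r + 3k = 1715.779 → ⌈·⌉ = 1716
j=5: r + 4k = 2238.195666… → ⌈·⌉ = 2239
j=6: r + 5k = 2760.612333… → ⌈·⌉ = 2761
j=7: r + 6k = 3283.029 → ⌈·⌉ = 3284
j=8: r + 7k = 3805.445666… → ⌈·⌉ = 3806
j=9: r + 8k = 4327.862333… → ⌈·⌉ = 4328
j=10: r + 9k = 4850.279 → ⌈·⌉ = 4851
j=11: r + 10k = 5372.695666… → ⌈·⌉ = 5373
j=12: r + 11k = 5895.112333… → ⌈·⌉ = 5896

149, 671, 1194, 1716, 2239, 2761, 3284, 3806, 4328, 4851, 5373, 5896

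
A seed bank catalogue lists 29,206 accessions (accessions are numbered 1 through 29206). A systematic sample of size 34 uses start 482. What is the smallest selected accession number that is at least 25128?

25393

k = 29206/34 = 859
Steps past start: ⌈(25128 − 482)/859⌉ = ⌈24646/859⌉ = 29
Selected accession: 482 + 29×859 = 25393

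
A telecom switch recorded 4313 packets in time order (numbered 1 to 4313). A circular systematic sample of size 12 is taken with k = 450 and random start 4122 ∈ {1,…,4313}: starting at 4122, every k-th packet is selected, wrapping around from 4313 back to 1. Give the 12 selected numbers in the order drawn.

4122, 259, 709, 1159, 1609, 2059, 2509, 2959, 3409, 3859, 4309, 446

Selection 1: 4122
Selection 2: 4122 + 450 = 4572 → 4572 − 4313 = 259
Selection 3: 259 + 450 = 709
Selection 4: 709 + 450 = 1159
Selection 5: 1159 + 450 = 1609
Selection 6: 1609 + 450 = 2059
Selection 7: 2059 + 450 = 2509
Selection 8: 2509 + 450 = 2959
Selection 9: 2959 + 450 = 3409
Selection 10: 3409 + 450 = 3859
Selection 11: 3859 + 450 = 4309
Selection 12: 4309 + 450 = 4759 → 4759 − 4313 = 446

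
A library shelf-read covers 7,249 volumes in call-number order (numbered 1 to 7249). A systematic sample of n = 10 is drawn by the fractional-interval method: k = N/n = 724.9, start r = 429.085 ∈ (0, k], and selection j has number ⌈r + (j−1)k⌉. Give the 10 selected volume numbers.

j=1: r + 0k = 429.085 → ⌈·⌉ = 430
j=2: r + 1k = 1153.985 → ⌈·⌉ = 1154
j=3: r + 2k = 1878.885 → ⌈·⌉ = 1879
j=4: r + 3k = 2603.785 → ⌈·⌉ = 2604
j=5: r + 4k = 3328.685 → ⌈·⌉ = 3329
j=6: r + 5k = 4053.585 → ⌈·⌉ = 4054
j=7: r + 6k = 4778.485 → ⌈·⌉ = 4779
j=8: r + 7k = 5503.385 → ⌈·⌉ = 5504
j=9: r + 8k = 6228.285 → ⌈·⌉ = 6229
j=10: r + 9k = 6953.185 → ⌈·⌉ = 6954

430, 1154, 1879, 2604, 3329, 4054, 4779, 5504, 6229, 6954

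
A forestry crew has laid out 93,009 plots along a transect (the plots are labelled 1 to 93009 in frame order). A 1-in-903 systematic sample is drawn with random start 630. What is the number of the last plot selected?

k = 903
103rd selection = r + (103−1)·k = 630 + 102×903 = 630 + 92106 = 92736

92736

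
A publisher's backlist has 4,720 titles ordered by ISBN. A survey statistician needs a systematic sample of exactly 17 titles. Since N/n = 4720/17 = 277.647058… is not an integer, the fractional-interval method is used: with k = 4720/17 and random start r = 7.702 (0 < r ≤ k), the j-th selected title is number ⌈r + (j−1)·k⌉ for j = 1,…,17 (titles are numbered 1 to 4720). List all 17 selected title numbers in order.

8, 286, 563, 841, 1119, 1396, 1674, 1952, 2229, 2507, 2785, 3062, 3340, 3618, 3895, 4173, 4451

j=1: r + 0k = 7.702 → ⌈·⌉ = 8
j=2: r + 1k = 285.349058… → ⌈·⌉ = 286
j=3: r + 2k = 562.996117… → ⌈·⌉ = 563
j=4: r + 3k = 840.643176… → ⌈·⌉ = 841
j=5: r + 4k = 1118.290235… → ⌈·⌉ = 1119
j=6: r + 5k = 1395.937294… → ⌈·⌉ = 1396
j=7: r + 6k = 1673.584352… → ⌈·⌉ = 1674
j=8: r + 7k = 1951.231411… → ⌈·⌉ = 1952
j=9: r + 8k = 2228.878470… → ⌈·⌉ = 2229
j=10: r + 9k = 2506.525529… → ⌈·⌉ = 2507
j=11: r + 10k = 2784.172588… → ⌈·⌉ = 2785
j=12: r + 11k = 3061.819647… → ⌈·⌉ = 3062
j=13: r + 12k = 3339.466705… → ⌈·⌉ = 3340
j=14: r + 13k = 3617.113764… → ⌈·⌉ = 3618
j=15: r + 14k = 3894.760823… → ⌈·⌉ = 3895
j=16: r + 15k = 4172.407882… → ⌈·⌉ = 4173
j=17: r + 16k = 4450.054941… → ⌈·⌉ = 4451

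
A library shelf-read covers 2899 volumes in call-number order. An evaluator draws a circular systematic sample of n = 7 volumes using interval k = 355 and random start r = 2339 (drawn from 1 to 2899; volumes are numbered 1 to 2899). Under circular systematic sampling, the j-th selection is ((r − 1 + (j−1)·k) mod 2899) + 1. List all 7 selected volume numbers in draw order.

Selection 1: 2339
Selection 2: 2339 + 355 = 2694
Selection 3: 2694 + 355 = 3049 → 3049 − 2899 = 150
Selection 4: 150 + 355 = 505
Selection 5: 505 + 355 = 860
Selection 6: 860 + 355 = 1215
Selection 7: 1215 + 355 = 1570

2339, 2694, 150, 505, 860, 1215, 1570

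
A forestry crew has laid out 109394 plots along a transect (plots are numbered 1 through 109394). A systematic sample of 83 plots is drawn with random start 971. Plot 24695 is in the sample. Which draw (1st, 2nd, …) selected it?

k = 109394/83 = 1318
position = (24695 − 971)/1318 + 1 = 23724/1318 + 1 = 18 + 1 = 19

19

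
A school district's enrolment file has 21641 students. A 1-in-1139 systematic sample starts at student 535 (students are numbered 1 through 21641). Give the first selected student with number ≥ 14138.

14203

k = 1139
Steps past start: ⌈(14138 − 535)/1139⌉ = ⌈13603/1139⌉ = 12
Selected student: 535 + 12×1139 = 14203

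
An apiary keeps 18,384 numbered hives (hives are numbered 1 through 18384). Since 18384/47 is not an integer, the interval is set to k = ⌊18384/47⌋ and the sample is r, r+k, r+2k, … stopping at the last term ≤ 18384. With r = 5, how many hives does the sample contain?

48

k = ⌊18384/47⌋ = 391
Achieved size = ⌊(18384 − 5)/391⌋ + 1 = ⌊18379/391⌋ + 1 = 47 + 1 = 48
(last selection: 5 + 47×391 = 18382 ≤ 18384; next would be 18773 > 18384)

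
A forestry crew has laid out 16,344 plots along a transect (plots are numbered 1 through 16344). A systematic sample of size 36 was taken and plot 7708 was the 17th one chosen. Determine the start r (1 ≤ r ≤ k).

k = 16344/36 = 454
r = 7708 − (17−1)×454 = 7708 − 7264 = 444

444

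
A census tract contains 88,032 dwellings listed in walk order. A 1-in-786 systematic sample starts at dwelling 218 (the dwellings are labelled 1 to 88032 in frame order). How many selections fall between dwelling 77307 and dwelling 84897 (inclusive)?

k = 786
First selection ≥ 77307: 218 + ⌈(77307−218)/786⌉·786 = 218 + 99×786 = 78032
Last selection ≤ 84897: 218 + ⌊(84897−218)/786⌋·786 = 218 + 107×786 = 84320
Count = 107 − 99 + 1 = 9

9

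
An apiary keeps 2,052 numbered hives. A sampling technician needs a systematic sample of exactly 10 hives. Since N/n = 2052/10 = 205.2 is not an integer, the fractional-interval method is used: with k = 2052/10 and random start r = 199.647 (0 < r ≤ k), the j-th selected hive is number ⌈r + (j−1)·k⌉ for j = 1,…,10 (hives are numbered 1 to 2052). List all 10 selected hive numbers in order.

j=1: r + 0k = 199.647 → ⌈·⌉ = 200
j=2: r + 1k = 404.847 → ⌈·⌉ = 405
j=3: r + 2k = 610.047 → ⌈·⌉ = 611
j=4: r + 3k = 815.247 → ⌈·⌉ = 816
j=5: r + 4k = 1020.447 → ⌈·⌉ = 1021
j=6: r + 5k = 1225.647 → ⌈·⌉ = 1226
j=7: r + 6k = 1430.847 → ⌈·⌉ = 1431
j=8: r + 7k = 1636.047 → ⌈·⌉ = 1637
j=9: r + 8k = 1841.247 → ⌈·⌉ = 1842
j=10: r + 9k = 2046.447 → ⌈·⌉ = 2047

200, 405, 611, 816, 1021, 1226, 1431, 1637, 1842, 2047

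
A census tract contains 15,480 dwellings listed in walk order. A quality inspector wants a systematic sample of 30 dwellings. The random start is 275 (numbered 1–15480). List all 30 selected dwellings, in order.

275, 791, 1307, 1823, 2339, 2855, 3371, 3887, 4403, 4919, 5435, 5951, 6467, 6983, 7499, 8015, 8531, 9047, 9563, 10079, 10595, 11111, 11627, 12143, 12659, 13175, 13691, 14207, 14723, 15239

k = N/n = 15480/30 = 516
dwelling 1: 275
dwelling 2: 275 + 516 = 791
dwelling 3: 791 + 516 = 1307
dwelling 4: 1307 + 516 = 1823
dwelling 5: 1823 + 516 = 2339
dwelling 6: 2339 + 516 = 2855
dwelling 7: 2855 + 516 = 3371
dwelling 8: 3371 + 516 = 3887
dwelling 9: 3887 + 516 = 4403
dwelling 10: 4403 + 516 = 4919
dwelling 11: 4919 + 516 = 5435
dwelling 12: 5435 + 516 = 5951
dwelling 13: 5951 + 516 = 6467
dwelling 14: 6467 + 516 = 6983
dwelling 15: 6983 + 516 = 7499
dwelling 16: 7499 + 516 = 8015
dwelling 17: 8015 + 516 = 8531
dwelling 18: 8531 + 516 = 9047
dwelling 19: 9047 + 516 = 9563
dwelling 20: 9563 + 516 = 10079
dwelling 21: 10079 + 516 = 10595
dwelling 22: 10595 + 516 = 11111
dwelling 23: 11111 + 516 = 11627
dwelling 24: 11627 + 516 = 12143
dwelling 25: 12143 + 516 = 12659
dwelling 26: 12659 + 516 = 13175
dwelling 27: 13175 + 516 = 13691
dwelling 28: 13691 + 516 = 14207
dwelling 29: 14207 + 516 = 14723
dwelling 30: 14723 + 516 = 15239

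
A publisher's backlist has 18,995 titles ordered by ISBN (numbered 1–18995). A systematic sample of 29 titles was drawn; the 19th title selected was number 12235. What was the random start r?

445

k = 18995/29 = 655
r = 12235 − (19−1)×655 = 12235 − 11790 = 445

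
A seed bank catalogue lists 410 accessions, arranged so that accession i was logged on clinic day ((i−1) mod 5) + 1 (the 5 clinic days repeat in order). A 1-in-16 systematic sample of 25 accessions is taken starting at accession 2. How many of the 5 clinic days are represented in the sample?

Consecutive selections differ by k = 16, so their clinic day numbers differ by 16 mod 5 = 1.
gcd(16, 5) = 1, so the sample visits 5/1 = 5 distinct residues mod 5.
Start 2 is clinic day 2; the clinic days hit are 1, 2, 3, 4, 5.

5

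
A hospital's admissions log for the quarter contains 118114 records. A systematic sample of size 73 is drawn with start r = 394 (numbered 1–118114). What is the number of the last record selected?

k = 118114/73 = 1618
73rd selection = r + (73−1)·k = 394 + 72×1618 = 394 + 116496 = 116890

116890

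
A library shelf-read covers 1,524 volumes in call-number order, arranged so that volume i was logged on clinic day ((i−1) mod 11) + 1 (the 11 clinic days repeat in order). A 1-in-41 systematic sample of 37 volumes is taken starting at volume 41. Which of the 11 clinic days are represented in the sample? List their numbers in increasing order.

Consecutive selections differ by k = 41, so their clinic day numbers differ by 41 mod 11 = 8.
gcd(41, 11) = 1, so the sample visits 11/1 = 11 distinct residues mod 11.
Start 41 is clinic day 8; the clinic days hit are 1, 2, 3, 4, 5, 6, 7, 8, 9, 10, 11.

1, 2, 3, 4, 5, 6, 7, 8, 9, 10, 11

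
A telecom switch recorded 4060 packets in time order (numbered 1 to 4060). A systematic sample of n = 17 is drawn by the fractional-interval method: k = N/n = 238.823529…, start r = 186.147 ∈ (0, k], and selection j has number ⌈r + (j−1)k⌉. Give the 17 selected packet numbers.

j=1: r + 0k = 186.147 → ⌈·⌉ = 187
j=2: r + 1k = 424.970529… → ⌈·⌉ = 425
j=3: r + 2k = 663.794058… → ⌈·⌉ = 664
j=4: r + 3k = 902.617588… → ⌈·⌉ = 903
j=5: r + 4k = 1141.441117… → ⌈·⌉ = 1142
j=6: r + 5k = 1380.264647… → ⌈·⌉ = 1381
j=7: r + 6k = 1619.088176… → ⌈·⌉ = 1620
j=8: r + 7k = 1857.911705… → ⌈·⌉ = 1858
j=9: r + 8k = 2096.735235… → ⌈·⌉ = 2097
j=10: r + 9k = 2335.558764… → ⌈·⌉ = 2336
j=11: r + 10k = 2574.382294… → ⌈·⌉ = 2575
j=12: r + 11k = 2813.205823… → ⌈·⌉ = 2814
j=13: r + 12k = 3052.029352… → ⌈·⌉ = 3053
j=14: r + 13k = 3290.852882… → ⌈·⌉ = 3291
j=15: r + 14k = 3529.676411… → ⌈·⌉ = 3530
j=16: r + 15k = 3768.499941… → ⌈·⌉ = 3769
j=17: r + 16k = 4007.323470… → ⌈·⌉ = 4008

187, 425, 664, 903, 1142, 1381, 1620, 1858, 2097, 2336, 2575, 2814, 3053, 3291, 3530, 3769, 4008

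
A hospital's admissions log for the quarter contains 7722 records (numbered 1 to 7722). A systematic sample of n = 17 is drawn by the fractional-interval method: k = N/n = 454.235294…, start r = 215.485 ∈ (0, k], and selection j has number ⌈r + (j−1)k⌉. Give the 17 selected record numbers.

216, 670, 1124, 1579, 2033, 2487, 2941, 3396, 3850, 4304, 4758, 5213, 5667, 6121, 6575, 7030, 7484

j=1: r + 0k = 215.485 → ⌈·⌉ = 216
j=2: r + 1k = 669.720294… → ⌈·⌉ = 670
j=3: r + 2k = 1123.955588… → ⌈·⌉ = 1124
j=4: r + 3k = 1578.190882… → ⌈·⌉ = 1579
j=5: r + 4k = 2032.426176… → ⌈·⌉ = 2033
j=6: r + 5k = 2486.661470… → ⌈·⌉ = 2487
j=7: r + 6k = 2940.896764… → ⌈·⌉ = 2941
j=8: r + 7k = 3395.132058… → ⌈·⌉ = 3396
j=9: r + 8k = 3849.367352… → ⌈·⌉ = 3850
j=10: r + 9k = 4303.602647… → ⌈·⌉ = 4304
j=11: r + 10k = 4757.837941… → ⌈·⌉ = 4758
j=12: r + 11k = 5212.073235… → ⌈·⌉ = 5213
j=13: r + 12k = 5666.308529… → ⌈·⌉ = 5667
j=14: r + 13k = 6120.543823… → ⌈·⌉ = 6121
j=15: r + 14k = 6574.779117… → ⌈·⌉ = 6575
j=16: r + 15k = 7029.014411… → ⌈·⌉ = 7030
j=17: r + 16k = 7483.249705… → ⌈·⌉ = 7484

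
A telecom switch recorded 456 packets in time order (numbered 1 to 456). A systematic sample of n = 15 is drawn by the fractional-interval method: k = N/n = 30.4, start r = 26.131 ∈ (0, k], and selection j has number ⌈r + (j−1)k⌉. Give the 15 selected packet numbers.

j=1: r + 0k = 26.131 → ⌈·⌉ = 27
j=2: r + 1k = 56.531 → ⌈·⌉ = 57
j=3: r + 2k = 86.931 → ⌈·⌉ = 87
j=4: r + 3k = 117.331 → ⌈·⌉ = 118
j=5: r + 4k = 147.731 → ⌈·⌉ = 148
j=6: r + 5k = 178.131 → ⌈·⌉ = 179
j=7: r + 6k = 208.531 → ⌈·⌉ = 209
j=8: r + 7k = 238.931 → ⌈·⌉ = 239
j=9: r + 8k = 269.331 → ⌈·⌉ = 270
j=10: r + 9k = 299.731 → ⌈·⌉ = 300
j=11: r + 10k = 330.131 → ⌈·⌉ = 331
j=12: r + 11k = 360.531 → ⌈·⌉ = 361
j=13: r + 12k = 390.931 → ⌈·⌉ = 391
j=14: r + 13k = 421.331 → ⌈·⌉ = 422
j=15: r + 14k = 451.731 → ⌈·⌉ = 452

27, 57, 87, 118, 148, 179, 209, 239, 270, 300, 331, 361, 391, 422, 452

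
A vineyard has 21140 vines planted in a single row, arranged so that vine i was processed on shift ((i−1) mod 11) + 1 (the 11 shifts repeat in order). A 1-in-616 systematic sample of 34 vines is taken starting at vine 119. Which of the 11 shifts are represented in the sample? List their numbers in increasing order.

Consecutive selections differ by k = 616, so their shift numbers differ by 616 mod 11 = 0.
gcd(616, 11) = 11, so the sample visits 11/11 = 1 distinct residues mod 11.
Start 119 is shift 9; the shifts hit are 9.

9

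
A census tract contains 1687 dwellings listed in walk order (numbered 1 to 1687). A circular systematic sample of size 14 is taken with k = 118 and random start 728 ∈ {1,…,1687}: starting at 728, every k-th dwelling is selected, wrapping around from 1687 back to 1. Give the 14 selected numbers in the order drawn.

728, 846, 964, 1082, 1200, 1318, 1436, 1554, 1672, 103, 221, 339, 457, 575

Selection 1: 728
Selection 2: 728 + 118 = 846
Selection 3: 846 + 118 = 964
Selection 4: 964 + 118 = 1082
Selection 5: 1082 + 118 = 1200
Selection 6: 1200 + 118 = 1318
Selection 7: 1318 + 118 = 1436
Selection 8: 1436 + 118 = 1554
Selection 9: 1554 + 118 = 1672
Selection 10: 1672 + 118 = 1790 → 1790 − 1687 = 103
Selection 11: 103 + 118 = 221
Selection 12: 221 + 118 = 339
Selection 13: 339 + 118 = 457
Selection 14: 457 + 118 = 575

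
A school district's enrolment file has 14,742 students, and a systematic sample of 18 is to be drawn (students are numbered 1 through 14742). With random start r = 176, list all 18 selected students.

176, 995, 1814, 2633, 3452, 4271, 5090, 5909, 6728, 7547, 8366, 9185, 10004, 10823, 11642, 12461, 13280, 14099

k = N/n = 14742/18 = 819
student 1: 176
student 2: 176 + 819 = 995
student 3: 995 + 819 = 1814
student 4: 1814 + 819 = 2633
student 5: 2633 + 819 = 3452
student 6: 3452 + 819 = 4271
student 7: 4271 + 819 = 5090
student 8: 5090 + 819 = 5909
student 9: 5909 + 819 = 6728
student 10: 6728 + 819 = 7547
student 11: 7547 + 819 = 8366
student 12: 8366 + 819 = 9185
student 13: 9185 + 819 = 10004
student 14: 10004 + 819 = 10823
student 15: 10823 + 819 = 11642
student 16: 11642 + 819 = 12461
student 17: 12461 + 819 = 13280
student 18: 13280 + 819 = 14099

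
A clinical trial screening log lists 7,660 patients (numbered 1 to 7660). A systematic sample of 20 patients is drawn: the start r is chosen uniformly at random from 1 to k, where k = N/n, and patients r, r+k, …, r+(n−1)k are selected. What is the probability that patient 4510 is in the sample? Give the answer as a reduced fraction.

1/383

k = 7660/20 = 383.
Patient 4510 is selected iff r ≡ 4510 (mod 383); exactly one such r in {1,…,383}.
Inclusion probability = 1/383.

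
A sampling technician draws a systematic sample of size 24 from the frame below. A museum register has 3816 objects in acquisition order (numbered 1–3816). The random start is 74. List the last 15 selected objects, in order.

k = N/n = 3816/24 = 159
10th selection = 74 + 9×159 = 1505
11th: 1505 + 159 = 1664
12th: 1664 + 159 = 1823
13th: 1823 + 159 = 1982
14th: 1982 + 159 = 2141
15th: 2141 + 159 = 2300
16th: 2300 + 159 = 2459
17th: 2459 + 159 = 2618
18th: 2618 + 159 = 2777
19th: 2777 + 159 = 2936
20th: 2936 + 159 = 3095
21st: 3095 + 159 = 3254
22nd: 3254 + 159 = 3413
23rd: 3413 + 159 = 3572
24th: 3572 + 159 = 3731

1505, 1664, 1823, 1982, 2141, 2300, 2459, 2618, 2777, 2936, 3095, 3254, 3413, 3572, 3731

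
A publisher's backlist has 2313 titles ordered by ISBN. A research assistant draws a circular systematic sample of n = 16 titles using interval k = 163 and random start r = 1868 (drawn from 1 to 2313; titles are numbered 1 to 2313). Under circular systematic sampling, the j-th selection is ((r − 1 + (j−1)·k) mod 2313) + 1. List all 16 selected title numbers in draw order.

1868, 2031, 2194, 44, 207, 370, 533, 696, 859, 1022, 1185, 1348, 1511, 1674, 1837, 2000

Selection 1: 1868
Selection 2: 1868 + 163 = 2031
Selection 3: 2031 + 163 = 2194
Selection 4: 2194 + 163 = 2357 → 2357 − 2313 = 44
Selection 5: 44 + 163 = 207
Selection 6: 207 + 163 = 370
Selection 7: 370 + 163 = 533
Selection 8: 533 + 163 = 696
Selection 9: 696 + 163 = 859
Selection 10: 859 + 163 = 1022
Selection 11: 1022 + 163 = 1185
Selection 12: 1185 + 163 = 1348
Selection 13: 1348 + 163 = 1511
Selection 14: 1511 + 163 = 1674
Selection 15: 1674 + 163 = 1837
Selection 16: 1837 + 163 = 2000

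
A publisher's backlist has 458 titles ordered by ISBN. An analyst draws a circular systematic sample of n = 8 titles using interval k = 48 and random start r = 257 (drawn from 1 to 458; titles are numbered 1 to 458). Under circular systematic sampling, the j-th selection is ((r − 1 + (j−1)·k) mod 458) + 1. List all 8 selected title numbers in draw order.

257, 305, 353, 401, 449, 39, 87, 135

Selection 1: 257
Selection 2: 257 + 48 = 305
Selection 3: 305 + 48 = 353
Selection 4: 353 + 48 = 401
Selection 5: 401 + 48 = 449
Selection 6: 449 + 48 = 497 → 497 − 458 = 39
Selection 7: 39 + 48 = 87
Selection 8: 87 + 48 = 135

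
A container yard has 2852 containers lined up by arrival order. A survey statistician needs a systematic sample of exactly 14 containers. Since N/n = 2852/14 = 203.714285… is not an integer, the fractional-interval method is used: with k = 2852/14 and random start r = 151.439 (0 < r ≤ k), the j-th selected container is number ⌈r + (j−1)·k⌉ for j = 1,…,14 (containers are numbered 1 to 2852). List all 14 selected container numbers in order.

j=1: r + 0k = 151.439 → ⌈·⌉ = 152
j=2: r + 1k = 355.153285… → ⌈·⌉ = 356
j=3: r + 2k = 558.867571… → ⌈·⌉ = 559
j=4: r + 3k = 762.581857… → ⌈·⌉ = 763
j=5: r + 4k = 966.296142… → ⌈·⌉ = 967
j=6: r + 5k = 1170.010428… → ⌈·⌉ = 1171
j=7: r + 6k = 1373.724714… → ⌈·⌉ = 1374
j=8: r + 7k = 1577.439 → ⌈·⌉ = 1578
j=9: r + 8k = 1781.153285… → ⌈·⌉ = 1782
j=10: r + 9k = 1984.867571… → ⌈·⌉ = 1985
j=11: r + 10k = 2188.581857… → ⌈·⌉ = 2189
j=12: r + 11k = 2392.296142… → ⌈·⌉ = 2393
j=13: r + 12k = 2596.010428… → ⌈·⌉ = 2597
j=14: r + 13k = 2799.724714… → ⌈·⌉ = 2800

152, 356, 559, 763, 967, 1171, 1374, 1578, 1782, 1985, 2189, 2393, 2597, 2800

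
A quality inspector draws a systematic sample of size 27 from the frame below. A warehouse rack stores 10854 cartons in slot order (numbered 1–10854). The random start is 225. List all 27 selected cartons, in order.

225, 627, 1029, 1431, 1833, 2235, 2637, 3039, 3441, 3843, 4245, 4647, 5049, 5451, 5853, 6255, 6657, 7059, 7461, 7863, 8265, 8667, 9069, 9471, 9873, 10275, 10677

k = N/n = 10854/27 = 402
carton 1: 225
carton 2: 225 + 402 = 627
carton 3: 627 + 402 = 1029
carton 4: 1029 + 402 = 1431
carton 5: 1431 + 402 = 1833
carton 6: 1833 + 402 = 2235
carton 7: 2235 + 402 = 2637
carton 8: 2637 + 402 = 3039
carton 9: 3039 + 402 = 3441
carton 10: 3441 + 402 = 3843
carton 11: 3843 + 402 = 4245
carton 12: 4245 + 402 = 4647
carton 13: 4647 + 402 = 5049
carton 14: 5049 + 402 = 5451
carton 15: 5451 + 402 = 5853
carton 16: 5853 + 402 = 6255
carton 17: 6255 + 402 = 6657
carton 18: 6657 + 402 = 7059
carton 19: 7059 + 402 = 7461
carton 20: 7461 + 402 = 7863
carton 21: 7863 + 402 = 8265
carton 22: 8265 + 402 = 8667
carton 23: 8667 + 402 = 9069
carton 24: 9069 + 402 = 9471
carton 25: 9471 + 402 = 9873
carton 26: 9873 + 402 = 10275
carton 27: 10275 + 402 = 10677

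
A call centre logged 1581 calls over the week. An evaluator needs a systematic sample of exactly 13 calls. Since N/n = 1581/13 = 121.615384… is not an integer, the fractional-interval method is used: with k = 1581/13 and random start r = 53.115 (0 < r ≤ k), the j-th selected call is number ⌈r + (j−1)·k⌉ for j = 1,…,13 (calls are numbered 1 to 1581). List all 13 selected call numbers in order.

54, 175, 297, 418, 540, 662, 783, 905, 1027, 1148, 1270, 1391, 1513

j=1: r + 0k = 53.115 → ⌈·⌉ = 54
j=2: r + 1k = 174.730384… → ⌈·⌉ = 175
j=3: r + 2k = 296.345769… → ⌈·⌉ = 297
j=4: r + 3k = 417.961153… → ⌈·⌉ = 418
j=5: r + 4k = 539.576538… → ⌈·⌉ = 540
j=6: r + 5k = 661.191923… → ⌈·⌉ = 662
j=7: r + 6k = 782.807307… → ⌈·⌉ = 783
j=8: r + 7k = 904.422692… → ⌈·⌉ = 905
j=9: r + 8k = 1026.038076… → ⌈·⌉ = 1027
j=10: r + 9k = 1147.653461… → ⌈·⌉ = 1148
j=11: r + 10k = 1269.268846… → ⌈·⌉ = 1270
j=12: r + 11k = 1390.884230… → ⌈·⌉ = 1391
j=13: r + 12k = 1512.499615… → ⌈·⌉ = 1513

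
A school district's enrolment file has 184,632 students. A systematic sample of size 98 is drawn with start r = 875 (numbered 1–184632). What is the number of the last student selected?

183623

k = 184632/98 = 1884
98th selection = r + (98−1)·k = 875 + 97×1884 = 875 + 182748 = 183623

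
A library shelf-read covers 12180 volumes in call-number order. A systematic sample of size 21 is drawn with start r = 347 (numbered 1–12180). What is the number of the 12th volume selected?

6727

k = 12180/21 = 580
12th selection = r + (12−1)·k = 347 + 11×580 = 347 + 6380 = 6727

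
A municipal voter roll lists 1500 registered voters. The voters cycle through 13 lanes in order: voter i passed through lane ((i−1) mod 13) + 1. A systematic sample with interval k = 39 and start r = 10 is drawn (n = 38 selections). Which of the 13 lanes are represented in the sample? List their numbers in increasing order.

Consecutive selections differ by k = 39, so their lane numbers differ by 39 mod 13 = 0.
gcd(39, 13) = 13, so the sample visits 13/13 = 1 distinct residues mod 13.
Start 10 is lane 10; the lanes hit are 10.

10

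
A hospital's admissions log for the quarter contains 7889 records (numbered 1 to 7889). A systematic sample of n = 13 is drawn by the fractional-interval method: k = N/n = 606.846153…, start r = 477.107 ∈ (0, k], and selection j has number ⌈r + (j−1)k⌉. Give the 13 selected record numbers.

j=1: r + 0k = 477.107 → ⌈·⌉ = 478
j=2: r + 1k = 1083.953153… → ⌈·⌉ = 1084
j=3: r + 2k = 1690.799307… → ⌈·⌉ = 1691
j=4: r + 3k = 2297.645461… → ⌈·⌉ = 2298
j=5: r + 4k = 2904.491615… → ⌈·⌉ = 2905
j=6: r + 5k = 3511.337769… → ⌈·⌉ = 3512
j=7: r + 6k = 4118.183923… → ⌈·⌉ = 4119
j=8: r + 7k = 4725.030076… → ⌈·⌉ = 4726
j=9: r + 8k = 5331.876230… → ⌈·⌉ = 5332
j=10: r + 9k = 5938.722384… → ⌈·⌉ = 5939
j=11: r + 10k = 6545.568538… → ⌈·⌉ = 6546
j=12: r + 11k = 7152.414692… → ⌈·⌉ = 7153
j=13: r + 12k = 7759.260846… → ⌈·⌉ = 7760

478, 1084, 1691, 2298, 2905, 3512, 4119, 4726, 5332, 5939, 6546, 7153, 7760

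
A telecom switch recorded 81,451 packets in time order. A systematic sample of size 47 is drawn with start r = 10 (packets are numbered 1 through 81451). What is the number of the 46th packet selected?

77995

k = 81451/47 = 1733
46th selection = r + (46−1)·k = 10 + 45×1733 = 10 + 77985 = 77995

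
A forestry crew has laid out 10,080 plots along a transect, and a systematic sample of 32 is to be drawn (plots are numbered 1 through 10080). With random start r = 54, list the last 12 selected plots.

6354, 6669, 6984, 7299, 7614, 7929, 8244, 8559, 8874, 9189, 9504, 9819

k = N/n = 10080/32 = 315
21st selection = 54 + 20×315 = 6354
22nd: 6354 + 315 = 6669
23rd: 6669 + 315 = 6984
24th: 6984 + 315 = 7299
25th: 7299 + 315 = 7614
26th: 7614 + 315 = 7929
27th: 7929 + 315 = 8244
28th: 8244 + 315 = 8559
29th: 8559 + 315 = 8874
30th: 8874 + 315 = 9189
31st: 9189 + 315 = 9504
32nd: 9504 + 315 = 9819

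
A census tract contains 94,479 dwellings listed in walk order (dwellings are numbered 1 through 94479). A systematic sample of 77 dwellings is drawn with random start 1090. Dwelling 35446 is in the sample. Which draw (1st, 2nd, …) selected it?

k = 94479/77 = 1227
position = (35446 − 1090)/1227 + 1 = 34356/1227 + 1 = 28 + 1 = 29

29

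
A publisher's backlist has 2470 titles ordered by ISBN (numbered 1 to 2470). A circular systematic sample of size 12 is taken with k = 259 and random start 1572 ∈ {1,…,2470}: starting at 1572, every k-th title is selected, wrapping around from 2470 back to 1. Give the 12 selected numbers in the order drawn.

1572, 1831, 2090, 2349, 138, 397, 656, 915, 1174, 1433, 1692, 1951

Selection 1: 1572
Selection 2: 1572 + 259 = 1831
Selection 3: 1831 + 259 = 2090
Selection 4: 2090 + 259 = 2349
Selection 5: 2349 + 259 = 2608 → 2608 − 2470 = 138
Selection 6: 138 + 259 = 397
Selection 7: 397 + 259 = 656
Selection 8: 656 + 259 = 915
Selection 9: 915 + 259 = 1174
Selection 10: 1174 + 259 = 1433
Selection 11: 1433 + 259 = 1692
Selection 12: 1692 + 259 = 1951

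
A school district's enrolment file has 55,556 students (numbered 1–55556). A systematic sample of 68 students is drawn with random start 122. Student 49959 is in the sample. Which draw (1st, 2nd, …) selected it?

k = 55556/68 = 817
position = (49959 − 122)/817 + 1 = 49837/817 + 1 = 61 + 1 = 62

62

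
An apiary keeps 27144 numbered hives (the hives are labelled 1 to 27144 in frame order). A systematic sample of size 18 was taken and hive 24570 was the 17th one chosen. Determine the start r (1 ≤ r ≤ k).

k = 27144/18 = 1508
r = 24570 − (17−1)×1508 = 24570 − 24128 = 442

442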